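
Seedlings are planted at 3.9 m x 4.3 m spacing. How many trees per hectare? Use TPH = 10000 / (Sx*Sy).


Formula: TPH = 10000 m^2/ha / (spacing_x * spacing_y)
Area per tree = 3.9 m * 4.3 m = 16.77 m^2
TPH = 10000 / 16.77 = 596 trees/ha

596


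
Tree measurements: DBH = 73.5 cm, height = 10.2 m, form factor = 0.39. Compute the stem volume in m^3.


Formula: V = pi * (DBH/200)^2 * H * ff
Radius = DBH/200 = 73.5/200 = 0.3675 m
Radius^2 = 0.3675^2 = 0.13505625 m^2
V = pi * 0.13505625 * 10.2 * 0.39
V = 1.688 m^3

1.688


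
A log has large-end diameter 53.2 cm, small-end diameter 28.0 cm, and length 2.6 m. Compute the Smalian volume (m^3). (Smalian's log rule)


Smalian: V = (A1 + A2)/2 * L,  A = pi*(D/200)^2
A1 = pi*(53.2/200)^2 = 0.222287 m^2
A2 = pi*(28.0/200)^2 = 0.061575 m^2
V = (0.222287+0.061575)/2*2.6 = 0.369 m^3

0.369


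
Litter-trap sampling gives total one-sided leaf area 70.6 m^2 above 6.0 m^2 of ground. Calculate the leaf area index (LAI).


Formula: LAI = total leaf area / ground area  (dimensionless)
LAI = 70.6 m^2 / 6.0 m^2
LAI = 11.77

11.77


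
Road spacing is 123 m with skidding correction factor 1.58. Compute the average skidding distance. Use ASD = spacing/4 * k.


Formula: ASD = (spacing / 4) * correction
Uncorrected distance = spacing / 4 = 123 / 4 = 30.75 m
ASD = 30.75 * 1.58 = 49 m

49


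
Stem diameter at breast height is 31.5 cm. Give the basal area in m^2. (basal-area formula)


Formula: BA = pi * (DBH/2)^2 / 10000  (cm^2 to m^2)
Radius = DBH/2 = 31.5/2 = 15.75 cm
BA = pi * 15.75^2 / 10000
   = 779.3113 cm^2 / 10000
   = 0.0779 m^2

0.0779


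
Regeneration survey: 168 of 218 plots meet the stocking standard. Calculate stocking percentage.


Formula: Stocking % = stocked plots / total plots * 100
Stocking = 168 / 218 * 100
Stocking = 0.7706 * 100 = 77.1%

77.1


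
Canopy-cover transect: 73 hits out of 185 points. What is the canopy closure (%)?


Formula: Canopy closure = covered points / total points * 100
Closure = 73 / 185 * 100
Closure = 0.3946 * 100 = 39.5%

39.5


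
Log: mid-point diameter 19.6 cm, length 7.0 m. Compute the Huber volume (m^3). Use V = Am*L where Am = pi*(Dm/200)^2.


Huber: V = Am * L,  Am = pi*(Dm/200)^2
Am = pi*(19.6/200)^2 = 0.030172 m^2
V = 0.030172*7.0 = 0.2112 m^3

0.2112


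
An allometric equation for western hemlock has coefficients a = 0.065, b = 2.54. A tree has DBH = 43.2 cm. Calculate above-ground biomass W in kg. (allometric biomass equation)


Formula: W = a * DBH^b  (allometric power law)
DBH^b = 43.2^2.54 = 14260.3018
W = 0.065 * 14260.3018 = 926.9 kg

926.9


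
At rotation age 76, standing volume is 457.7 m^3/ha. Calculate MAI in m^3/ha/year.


Formula: MAI = Total Volume / Stand Age
MAI = 457.7 m^3/ha / 76 years
MAI = 6.02 m^3/ha/year

6.02


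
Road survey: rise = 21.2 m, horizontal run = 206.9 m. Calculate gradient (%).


Formula: Gradient = rise / run * 100
Gradient = 21.2 / 206.9 * 100 = 10.2%

10.2


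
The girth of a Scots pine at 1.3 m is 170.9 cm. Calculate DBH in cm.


Formula: DBH = C / pi
DBH = 170.9 / pi
pi = 3.14159...
DBH = 54.4 cm

54.4


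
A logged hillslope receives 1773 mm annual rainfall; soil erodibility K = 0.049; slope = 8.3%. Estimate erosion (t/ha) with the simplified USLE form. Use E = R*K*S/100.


Formula: E = R * K * S / 100  (simplified USLE)
R * K = 1773 * 0.049 = 86.877
E = 86.877 * 8.3 / 100 = 7.21 t/ha

7.21


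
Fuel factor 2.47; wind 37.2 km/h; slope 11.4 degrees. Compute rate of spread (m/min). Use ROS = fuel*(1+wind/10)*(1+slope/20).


Formula: ROS = fuel * (1 + wind/10) * (1 + slope/20)
Wind factor = 1 + 37.2/10 = 4.72
Slope factor = 1 + 11.4/20 = 1.57
ROS = 2.47 * 4.72 * 1.57 = 18.3 m/min

18.3


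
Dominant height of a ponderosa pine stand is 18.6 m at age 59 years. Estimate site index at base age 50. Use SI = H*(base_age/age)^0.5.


Formula: SI = H_dom * (base_age / age)^0.5
Age ratio = 50 / 59 = 0.84746
sqrt(age_ratio) = 0.92057
SI = 18.6 * 0.92057 = 17.1 m

17.1


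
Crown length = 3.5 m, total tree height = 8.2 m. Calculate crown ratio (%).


Formula: Crown Ratio = (Crown Length / Total Height) * 100
CR = (3.5 m / 8.2 m) * 100
CR = 0.4268 * 100 = 42.7%

42.7


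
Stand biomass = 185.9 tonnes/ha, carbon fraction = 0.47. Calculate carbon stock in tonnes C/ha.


Formula: Carbon Stock = Biomass * Carbon Fraction
C = 185.9 t/ha * 0.47
C = 87.4 t C/ha

87.4


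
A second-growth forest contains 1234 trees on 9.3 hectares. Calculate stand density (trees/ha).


Formula: Stand Density = N_trees / Area_ha
Density = 1234 trees / 9.3 ha
Density = 133 trees/ha

133


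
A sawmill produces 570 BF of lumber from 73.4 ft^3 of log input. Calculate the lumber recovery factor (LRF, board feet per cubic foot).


Formula: LRF = Lumber Output (BF) / Log Input (ft^3)
LRF = 570 BF / 73.4 ft^3
LRF = 7.77 BF/ft^3

7.77


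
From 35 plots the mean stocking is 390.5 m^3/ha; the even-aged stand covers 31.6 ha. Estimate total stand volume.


Formula: Total Volume = Mean Volume per ha * Total Area
Total Volume = 390.5 m^3/ha * 31.6 ha
Total Volume = 12340 m^3

12340


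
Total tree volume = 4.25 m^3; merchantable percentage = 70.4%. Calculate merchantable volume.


Formula: MV = V_total * (merchantable_pct / 100)
Merchantable fraction = 70.4% / 100 = 0.704
MV = 4.25 m^3 * 0.704 = 2.992 m^3

2.992


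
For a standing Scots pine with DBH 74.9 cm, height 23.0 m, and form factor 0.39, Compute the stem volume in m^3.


Formula: V = pi * (DBH/200)^2 * H * ff
Radius = DBH/200 = 74.9/200 = 0.3745 m
Radius^2 = 0.3745^2 = 0.14025025 m^2
V = pi * 0.14025025 * 23.0 * 0.39
V = 3.952 m^3

3.952


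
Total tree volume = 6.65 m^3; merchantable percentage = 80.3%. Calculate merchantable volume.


Formula: MV = V_total * (merchantable_pct / 100)
Merchantable fraction = 80.3% / 100 = 0.803
MV = 6.65 m^3 * 0.803 = 5.34 m^3

5.34


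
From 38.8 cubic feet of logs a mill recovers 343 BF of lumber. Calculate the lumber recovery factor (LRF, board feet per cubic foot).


Formula: LRF = Lumber Output (BF) / Log Input (ft^3)
LRF = 343 BF / 38.8 ft^3
LRF = 8.84 BF/ft^3

8.84


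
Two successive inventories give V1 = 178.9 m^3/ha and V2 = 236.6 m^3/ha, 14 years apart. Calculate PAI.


Formula: PAI = (V_T2 - V_T1) / (T2 - T1)
Volume increment = 236.6 - 178.9 = 57.7 m^3/ha
PAI = 57.7 / 14 = 4.12 m^3/ha/year

4.12


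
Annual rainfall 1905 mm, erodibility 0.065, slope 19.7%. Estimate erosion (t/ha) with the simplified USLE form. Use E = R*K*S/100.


Formula: E = R * K * S / 100  (simplified USLE)
R * K = 1905 * 0.065 = 123.825
E = 123.825 * 19.7 / 100 = 24.39 t/ha

24.39


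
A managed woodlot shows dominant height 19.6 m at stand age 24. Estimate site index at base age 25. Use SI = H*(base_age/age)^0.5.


Formula: SI = H_dom * (base_age / age)^0.5
Age ratio = 25 / 24 = 1.04167
sqrt(age_ratio) = 1.02062
SI = 19.6 * 1.02062 = 20.0 m

20.0


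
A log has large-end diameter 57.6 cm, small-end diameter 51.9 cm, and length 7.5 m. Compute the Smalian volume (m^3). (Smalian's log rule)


Smalian: V = (A1 + A2)/2 * L,  A = pi*(D/200)^2
A1 = pi*(57.6/200)^2 = 0.260576 m^2
A2 = pi*(51.9/200)^2 = 0.211556 m^2
V = (0.260576+0.211556)/2*7.5 = 1.7705 m^3

1.7705


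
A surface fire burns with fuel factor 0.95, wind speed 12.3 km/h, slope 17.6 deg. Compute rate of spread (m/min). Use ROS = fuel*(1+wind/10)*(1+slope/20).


Formula: ROS = fuel * (1 + wind/10) * (1 + slope/20)
Wind factor = 1 + 12.3/10 = 2.23
Slope factor = 1 + 17.6/20 = 1.88
ROS = 0.95 * 2.23 * 1.88 = 3.98 m/min

3.98


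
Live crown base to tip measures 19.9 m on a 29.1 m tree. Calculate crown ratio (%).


Formula: Crown Ratio = (Crown Length / Total Height) * 100
CR = (19.9 m / 29.1 m) * 100
CR = 0.6838 * 100 = 68.4%

68.4


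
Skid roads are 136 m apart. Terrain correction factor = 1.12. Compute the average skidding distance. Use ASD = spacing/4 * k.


Formula: ASD = (spacing / 4) * correction
Uncorrected distance = spacing / 4 = 136 / 4 = 34 m
ASD = 34 * 1.12 = 38 m

38


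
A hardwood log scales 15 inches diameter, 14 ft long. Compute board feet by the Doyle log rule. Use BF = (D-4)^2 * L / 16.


Doyle: BF = (D - 4)^2 * L / 16
Adjusted diameter = 15 - 4 = 11 in
(D-4)^2 = 11^2 = 121
BF = 121 * 14 / 16 = 106 BF

106


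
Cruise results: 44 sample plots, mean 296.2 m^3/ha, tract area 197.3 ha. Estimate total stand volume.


Formula: Total Volume = Mean Volume per ha * Total Area
Total Volume = 296.2 m^3/ha * 197.3 ha
Total Volume = 58440 m^3

58440


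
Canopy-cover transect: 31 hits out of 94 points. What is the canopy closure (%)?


Formula: Canopy closure = covered points / total points * 100
Closure = 31 / 94 * 100
Closure = 0.3298 * 100 = 33.0%

33.0


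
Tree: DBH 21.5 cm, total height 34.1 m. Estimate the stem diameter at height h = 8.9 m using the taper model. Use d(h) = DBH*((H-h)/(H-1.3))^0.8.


Taper: d(h) = DBH * ((H - h) / (H - 1.3))^0.8
Numerator = H - h = 34.1 - 8.9 = 25.2 m
Denominator = H - 1.3 = 34.1 - 1.3 = 32.8 m
Ratio = 25.2 / 32.8 = 0.76829
d = 21.5 * 0.76829^0.8 = 17.4 cm

17.4


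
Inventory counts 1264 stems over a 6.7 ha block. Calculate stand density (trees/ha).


Formula: Stand Density = N_trees / Area_ha
Density = 1264 trees / 6.7 ha
Density = 189 trees/ha

189


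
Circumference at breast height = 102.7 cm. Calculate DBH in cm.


Formula: DBH = C / pi
DBH = 102.7 / pi
pi = 3.14159...
DBH = 32.7 cm

32.7


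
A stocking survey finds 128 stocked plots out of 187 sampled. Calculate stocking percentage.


Formula: Stocking % = stocked plots / total plots * 100
Stocking = 128 / 187 * 100
Stocking = 0.6845 * 100 = 68.4%

68.4


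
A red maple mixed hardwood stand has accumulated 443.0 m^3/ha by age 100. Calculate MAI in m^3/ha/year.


Formula: MAI = Total Volume / Stand Age
MAI = 443.0 m^3/ha / 100 years
MAI = 4.43 m^3/ha/year

4.43


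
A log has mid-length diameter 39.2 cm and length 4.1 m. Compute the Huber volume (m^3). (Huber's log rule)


Huber: V = Am * L,  Am = pi*(Dm/200)^2
Am = pi*(39.2/200)^2 = 0.120687 m^2
V = 0.120687*4.1 = 0.4948 m^3

0.4948


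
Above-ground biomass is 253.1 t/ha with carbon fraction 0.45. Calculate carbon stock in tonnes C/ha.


Formula: Carbon Stock = Biomass * Carbon Fraction
C = 253.1 t/ha * 0.45
C = 113.9 t C/ha

113.9


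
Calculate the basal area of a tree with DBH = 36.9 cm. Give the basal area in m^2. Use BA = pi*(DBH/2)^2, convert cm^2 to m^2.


Formula: BA = pi * (DBH/2)^2 / 10000  (cm^2 to m^2)
Radius = DBH/2 = 36.9/2 = 18.45 cm
BA = pi * 18.45^2 / 10000
   = 1069.406 cm^2 / 10000
   = 0.1069 m^2

0.1069


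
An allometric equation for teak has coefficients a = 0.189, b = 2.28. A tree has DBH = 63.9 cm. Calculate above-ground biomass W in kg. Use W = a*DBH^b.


Formula: W = a * DBH^b  (allometric power law)
DBH^b = 63.9^2.28 = 13078.0188
W = 0.189 * 13078.0188 = 2471.7 kg

2471.7


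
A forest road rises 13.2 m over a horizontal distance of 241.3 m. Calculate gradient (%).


Formula: Gradient = rise / run * 100
Gradient = 13.2 / 241.3 * 100 = 5.5%

5.5


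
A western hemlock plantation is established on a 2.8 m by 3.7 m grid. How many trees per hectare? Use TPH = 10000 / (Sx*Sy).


Formula: TPH = 10000 m^2/ha / (spacing_x * spacing_y)
Area per tree = 2.8 m * 3.7 m = 10.36 m^2
TPH = 10000 / 10.36 = 965 trees/ha

965


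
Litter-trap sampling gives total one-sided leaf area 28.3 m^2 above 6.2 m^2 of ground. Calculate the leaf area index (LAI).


Formula: LAI = total leaf area / ground area  (dimensionless)
LAI = 28.3 m^2 / 6.2 m^2
LAI = 4.56

4.56


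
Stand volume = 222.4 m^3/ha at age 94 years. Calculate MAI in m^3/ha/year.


Formula: MAI = Total Volume / Stand Age
MAI = 222.4 m^3/ha / 94 years
MAI = 2.37 m^3/ha/year

2.37


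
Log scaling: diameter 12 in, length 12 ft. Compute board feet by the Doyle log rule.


Doyle: BF = (D - 4)^2 * L / 16
Adjusted diameter = 12 - 4 = 8 in
(D-4)^2 = 8^2 = 64
BF = 64 * 12 / 16 = 48 BF

48


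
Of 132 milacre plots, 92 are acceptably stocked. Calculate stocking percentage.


Formula: Stocking % = stocked plots / total plots * 100
Stocking = 92 / 132 * 100
Stocking = 0.697 * 100 = 69.7%

69.7


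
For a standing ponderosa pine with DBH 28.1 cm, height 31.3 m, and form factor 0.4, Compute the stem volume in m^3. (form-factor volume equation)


Formula: V = pi * (DBH/200)^2 * H * ff
Radius = DBH/200 = 28.1/200 = 0.1405 m
Radius^2 = 0.1405^2 = 0.01974025 m^2
V = pi * 0.01974025 * 31.3 * 0.4
V = 0.776 m^3

0.776


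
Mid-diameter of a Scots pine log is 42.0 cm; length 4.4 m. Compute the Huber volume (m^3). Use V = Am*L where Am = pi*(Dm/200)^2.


Huber: V = Am * L,  Am = pi*(Dm/200)^2
Am = pi*(42.0/200)^2 = 0.138544 m^2
V = 0.138544*4.4 = 0.6096 m^3

0.6096


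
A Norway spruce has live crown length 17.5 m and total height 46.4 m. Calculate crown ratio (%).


Formula: Crown Ratio = (Crown Length / Total Height) * 100
CR = (17.5 m / 46.4 m) * 100
CR = 0.3772 * 100 = 37.7%

37.7


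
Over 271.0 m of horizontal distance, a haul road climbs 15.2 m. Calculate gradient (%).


Formula: Gradient = rise / run * 100
Gradient = 15.2 / 271.0 * 100 = 5.6%

5.6


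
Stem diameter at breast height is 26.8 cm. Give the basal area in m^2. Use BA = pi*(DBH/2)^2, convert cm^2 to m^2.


Formula: BA = pi * (DBH/2)^2 / 10000  (cm^2 to m^2)
Radius = DBH/2 = 26.8/2 = 13.4 cm
BA = pi * 13.4^2 / 10000
   = 564.1044 cm^2 / 10000
   = 0.0564 m^2

0.0564


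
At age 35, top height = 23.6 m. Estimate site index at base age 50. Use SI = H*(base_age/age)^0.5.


Formula: SI = H_dom * (base_age / age)^0.5
Age ratio = 50 / 35 = 1.42857
sqrt(age_ratio) = 1.19523
SI = 23.6 * 1.19523 = 28.2 m

28.2


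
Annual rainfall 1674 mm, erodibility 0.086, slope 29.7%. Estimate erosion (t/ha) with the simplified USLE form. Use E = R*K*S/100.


Formula: E = R * K * S / 100  (simplified USLE)
R * K = 1674 * 0.086 = 143.964
E = 143.964 * 29.7 / 100 = 42.76 t/ha

42.76


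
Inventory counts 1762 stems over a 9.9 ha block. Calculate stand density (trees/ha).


Formula: Stand Density = N_trees / Area_ha
Density = 1762 trees / 9.9 ha
Density = 178 trees/ha

178


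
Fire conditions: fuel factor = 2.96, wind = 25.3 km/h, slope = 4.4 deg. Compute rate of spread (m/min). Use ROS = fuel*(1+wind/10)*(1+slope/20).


Formula: ROS = fuel * (1 + wind/10) * (1 + slope/20)
Wind factor = 1 + 25.3/10 = 3.53
Slope factor = 1 + 4.4/20 = 1.22
ROS = 2.96 * 3.53 * 1.22 = 12.75 m/min

12.75


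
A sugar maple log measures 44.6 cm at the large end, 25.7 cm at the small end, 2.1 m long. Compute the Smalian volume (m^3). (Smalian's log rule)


Smalian: V = (A1 + A2)/2 * L,  A = pi*(D/200)^2
A1 = pi*(44.6/200)^2 = 0.156228 m^2
A2 = pi*(25.7/200)^2 = 0.051875 m^2
V = (0.156228+0.051875)/2*2.1 = 0.2185 m^3

0.2185


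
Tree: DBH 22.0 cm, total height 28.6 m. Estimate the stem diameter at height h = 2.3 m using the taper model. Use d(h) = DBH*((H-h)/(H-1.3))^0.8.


Taper: d(h) = DBH * ((H - h) / (H - 1.3))^0.8
Numerator = H - h = 28.6 - 2.3 = 26.3 m
Denominator = H - 1.3 = 28.6 - 1.3 = 27.3 m
Ratio = 26.3 / 27.3 = 0.96337
d = 22.0 * 0.96337^0.8 = 21.4 cm

21.4


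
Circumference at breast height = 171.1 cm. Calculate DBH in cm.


Formula: DBH = C / pi
DBH = 171.1 / pi
pi = 3.14159...
DBH = 54.5 cm

54.5


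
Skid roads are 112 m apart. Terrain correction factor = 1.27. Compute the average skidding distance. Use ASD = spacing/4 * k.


Formula: ASD = (spacing / 4) * correction
Uncorrected distance = spacing / 4 = 112 / 4 = 28 m
ASD = 28 * 1.27 = 36 m

36


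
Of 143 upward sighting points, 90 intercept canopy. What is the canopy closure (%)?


Formula: Canopy closure = covered points / total points * 100
Closure = 90 / 143 * 100
Closure = 0.6294 * 100 = 62.9%

62.9


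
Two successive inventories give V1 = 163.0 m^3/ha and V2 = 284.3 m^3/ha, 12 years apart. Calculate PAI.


Formula: PAI = (V_T2 - V_T1) / (T2 - T1)
Volume increment = 284.3 - 163.0 = 121.3 m^3/ha
PAI = 121.3 / 12 = 10.11 m^3/ha/year

10.11


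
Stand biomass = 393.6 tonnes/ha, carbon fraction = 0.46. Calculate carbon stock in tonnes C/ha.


Formula: Carbon Stock = Biomass * Carbon Fraction
C = 393.6 t/ha * 0.46
C = 181.1 t C/ha

181.1


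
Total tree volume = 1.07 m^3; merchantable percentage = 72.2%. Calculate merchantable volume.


Formula: MV = V_total * (merchantable_pct / 100)
Merchantable fraction = 72.2% / 100 = 0.722
MV = 1.07 m^3 * 0.722 = 0.773 m^3

0.773


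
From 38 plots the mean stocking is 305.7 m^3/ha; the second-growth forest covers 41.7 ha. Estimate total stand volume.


Formula: Total Volume = Mean Volume per ha * Total Area
Total Volume = 305.7 m^3/ha * 41.7 ha
Total Volume = 12748 m^3

12748


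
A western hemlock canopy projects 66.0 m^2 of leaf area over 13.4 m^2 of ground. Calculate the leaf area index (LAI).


Formula: LAI = total leaf area / ground area  (dimensionless)
LAI = 66.0 m^2 / 13.4 m^2
LAI = 4.93

4.93


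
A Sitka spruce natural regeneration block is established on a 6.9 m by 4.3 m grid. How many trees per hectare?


Formula: TPH = 10000 m^2/ha / (spacing_x * spacing_y)
Area per tree = 6.9 m * 4.3 m = 29.67 m^2
TPH = 10000 / 29.67 = 337 trees/ha

337


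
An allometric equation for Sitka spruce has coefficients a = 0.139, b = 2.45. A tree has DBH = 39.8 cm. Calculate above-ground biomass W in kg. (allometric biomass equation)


Formula: W = a * DBH^b  (allometric power law)
DBH^b = 39.8^2.45 = 8312.153
W = 0.139 * 8312.153 = 1155.4 kg

1155.4


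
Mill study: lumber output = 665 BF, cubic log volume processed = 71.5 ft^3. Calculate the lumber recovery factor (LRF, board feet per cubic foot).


Formula: LRF = Lumber Output (BF) / Log Input (ft^3)
LRF = 665 BF / 71.5 ft^3
LRF = 9.3 BF/ft^3

9.3


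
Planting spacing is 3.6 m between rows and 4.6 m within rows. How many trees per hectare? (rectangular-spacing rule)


Formula: TPH = 10000 m^2/ha / (spacing_x * spacing_y)
Area per tree = 3.6 m * 4.6 m = 16.56 m^2
TPH = 10000 / 16.56 = 604 trees/ha

604


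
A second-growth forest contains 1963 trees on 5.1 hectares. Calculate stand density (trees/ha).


Formula: Stand Density = N_trees / Area_ha
Density = 1963 trees / 5.1 ha
Density = 385 trees/ha

385


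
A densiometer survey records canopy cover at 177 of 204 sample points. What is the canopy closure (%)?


Formula: Canopy closure = covered points / total points * 100
Closure = 177 / 204 * 100
Closure = 0.8676 * 100 = 86.8%

86.8


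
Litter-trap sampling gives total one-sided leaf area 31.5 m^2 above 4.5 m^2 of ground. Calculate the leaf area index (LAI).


Formula: LAI = total leaf area / ground area  (dimensionless)
LAI = 31.5 m^2 / 4.5 m^2
LAI = 7.0

7.0


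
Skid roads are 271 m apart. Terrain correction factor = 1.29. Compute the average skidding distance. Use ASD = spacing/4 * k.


Formula: ASD = (spacing / 4) * correction
Uncorrected distance = spacing / 4 = 271 / 4 = 67.75 m
ASD = 67.75 * 1.29 = 87 m

87


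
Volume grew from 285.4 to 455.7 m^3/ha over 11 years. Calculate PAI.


Formula: PAI = (V_T2 - V_T1) / (T2 - T1)
Volume increment = 455.7 - 285.4 = 170.3 m^3/ha
PAI = 170.3 / 11 = 15.48 m^3/ha/year

15.48


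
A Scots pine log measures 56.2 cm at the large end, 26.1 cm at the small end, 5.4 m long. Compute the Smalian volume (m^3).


Smalian: V = (A1 + A2)/2 * L,  A = pi*(D/200)^2
A1 = pi*(56.2/200)^2 = 0.248063 m^2
A2 = pi*(26.1/200)^2 = 0.053502 m^2
V = (0.248063+0.053502)/2*5.4 = 0.8142 m^3

0.8142


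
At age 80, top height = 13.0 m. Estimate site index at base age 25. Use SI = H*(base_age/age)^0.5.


Formula: SI = H_dom * (base_age / age)^0.5
Age ratio = 25 / 80 = 0.3125
sqrt(age_ratio) = 0.55902
SI = 13.0 * 0.55902 = 7.3 m

7.3


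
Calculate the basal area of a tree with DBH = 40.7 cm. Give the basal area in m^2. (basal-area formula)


Formula: BA = pi * (DBH/2)^2 / 10000  (cm^2 to m^2)
Radius = DBH/2 = 40.7/2 = 20.35 cm
BA = pi * 20.35^2 / 10000
   = 1301.0042 cm^2 / 10000
   = 0.1301 m^2

0.1301


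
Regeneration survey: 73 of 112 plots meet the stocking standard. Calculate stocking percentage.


Formula: Stocking % = stocked plots / total plots * 100
Stocking = 73 / 112 * 100
Stocking = 0.6518 * 100 = 65.2%

65.2


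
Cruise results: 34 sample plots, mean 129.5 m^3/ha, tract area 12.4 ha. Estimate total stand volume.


Formula: Total Volume = Mean Volume per ha * Total Area
Total Volume = 129.5 m^3/ha * 12.4 ha
Total Volume = 1606 m^3

1606


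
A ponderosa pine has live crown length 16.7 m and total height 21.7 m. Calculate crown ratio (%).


Formula: Crown Ratio = (Crown Length / Total Height) * 100
CR = (16.7 m / 21.7 m) * 100
CR = 0.7696 * 100 = 77.0%

77.0


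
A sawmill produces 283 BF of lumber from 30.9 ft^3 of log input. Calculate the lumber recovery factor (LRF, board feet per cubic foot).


Formula: LRF = Lumber Output (BF) / Log Input (ft^3)
LRF = 283 BF / 30.9 ft^3
LRF = 9.16 BF/ft^3

9.16


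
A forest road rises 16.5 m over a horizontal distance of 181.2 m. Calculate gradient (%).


Formula: Gradient = rise / run * 100
Gradient = 16.5 / 181.2 * 100 = 9.1%

9.1


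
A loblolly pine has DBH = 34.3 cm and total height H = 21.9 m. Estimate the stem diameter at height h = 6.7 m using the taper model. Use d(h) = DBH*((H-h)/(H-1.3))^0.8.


Taper: d(h) = DBH * ((H - h) / (H - 1.3))^0.8
Numerator = H - h = 21.9 - 6.7 = 15.2 m
Denominator = H - 1.3 = 21.9 - 1.3 = 20.6 m
Ratio = 15.2 / 20.6 = 0.73786
d = 34.3 * 0.73786^0.8 = 26.9 cm

26.9


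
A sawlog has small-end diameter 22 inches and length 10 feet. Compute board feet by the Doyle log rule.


Doyle: BF = (D - 4)^2 * L / 16
Adjusted diameter = 22 - 4 = 18 in
(D-4)^2 = 18^2 = 324
BF = 324 * 10 / 16 = 203 BF

203


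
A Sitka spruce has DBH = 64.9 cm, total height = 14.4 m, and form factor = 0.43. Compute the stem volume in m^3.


Formula: V = pi * (DBH/200)^2 * H * ff
Radius = DBH/200 = 64.9/200 = 0.3245 m
Radius^2 = 0.3245^2 = 0.10530025 m^2
V = pi * 0.10530025 * 14.4 * 0.43
V = 2.048 m^3

2.048


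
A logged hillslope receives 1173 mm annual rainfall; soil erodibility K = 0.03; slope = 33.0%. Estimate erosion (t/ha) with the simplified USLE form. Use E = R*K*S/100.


Formula: E = R * K * S / 100  (simplified USLE)
R * K = 1173 * 0.03 = 35.19
E = 35.19 * 33.0 / 100 = 11.61 t/ha

11.61


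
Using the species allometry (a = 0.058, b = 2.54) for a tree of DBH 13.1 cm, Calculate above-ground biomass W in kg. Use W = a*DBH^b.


Formula: W = a * DBH^b  (allometric power law)
DBH^b = 13.1^2.54 = 688.4447
W = 0.058 * 688.4447 = 39.9 kg

39.9


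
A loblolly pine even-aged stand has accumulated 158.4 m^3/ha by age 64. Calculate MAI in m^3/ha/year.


Formula: MAI = Total Volume / Stand Age
MAI = 158.4 m^3/ha / 64 years
MAI = 2.48 m^3/ha/year

2.48


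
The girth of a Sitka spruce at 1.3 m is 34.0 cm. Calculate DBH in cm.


Formula: DBH = C / pi
DBH = 34.0 / pi
pi = 3.14159...
DBH = 10.8 cm

10.8


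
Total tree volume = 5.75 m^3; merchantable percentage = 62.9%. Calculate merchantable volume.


Formula: MV = V_total * (merchantable_pct / 100)
Merchantable fraction = 62.9% / 100 = 0.629
MV = 5.75 m^3 * 0.629 = 3.617 m^3

3.617


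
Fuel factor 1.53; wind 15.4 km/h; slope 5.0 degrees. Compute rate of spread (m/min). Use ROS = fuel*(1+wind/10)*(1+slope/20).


Formula: ROS = fuel * (1 + wind/10) * (1 + slope/20)
Wind factor = 1 + 15.4/10 = 2.54
Slope factor = 1 + 5.0/20 = 1.25
ROS = 1.53 * 2.54 * 1.25 = 4.86 m/min

4.86


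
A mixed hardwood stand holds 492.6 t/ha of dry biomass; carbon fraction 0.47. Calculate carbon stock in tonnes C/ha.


Formula: Carbon Stock = Biomass * Carbon Fraction
C = 492.6 t/ha * 0.47
C = 231.5 t C/ha

231.5


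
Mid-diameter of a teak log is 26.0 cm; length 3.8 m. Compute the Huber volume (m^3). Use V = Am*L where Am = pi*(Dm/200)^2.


Huber: V = Am * L,  Am = pi*(Dm/200)^2
Am = pi*(26.0/200)^2 = 0.053093 m^2
V = 0.053093*3.8 = 0.2018 m^3

0.2018


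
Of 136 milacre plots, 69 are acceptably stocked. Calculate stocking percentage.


Formula: Stocking % = stocked plots / total plots * 100
Stocking = 69 / 136 * 100
Stocking = 0.5074 * 100 = 50.7%

50.7


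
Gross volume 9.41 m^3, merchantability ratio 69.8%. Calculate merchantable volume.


Formula: MV = V_total * (merchantable_pct / 100)
Merchantable fraction = 69.8% / 100 = 0.698
MV = 9.41 m^3 * 0.698 = 6.568 m^3

6.568


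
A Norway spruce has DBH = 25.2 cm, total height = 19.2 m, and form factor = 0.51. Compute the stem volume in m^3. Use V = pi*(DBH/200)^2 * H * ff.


Formula: V = pi * (DBH/200)^2 * H * ff
Radius = DBH/200 = 25.2/200 = 0.126 m
Radius^2 = 0.126^2 = 0.015876 m^2
V = pi * 0.015876 * 19.2 * 0.51
V = 0.488 m^3

0.488


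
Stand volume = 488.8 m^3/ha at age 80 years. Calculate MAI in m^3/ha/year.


Formula: MAI = Total Volume / Stand Age
MAI = 488.8 m^3/ha / 80 years
MAI = 6.11 m^3/ha/year

6.11


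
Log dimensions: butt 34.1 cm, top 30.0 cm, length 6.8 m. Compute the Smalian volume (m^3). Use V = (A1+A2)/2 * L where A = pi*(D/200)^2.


Smalian: V = (A1 + A2)/2 * L,  A = pi*(D/200)^2
A1 = pi*(34.1/200)^2 = 0.091327 m^2
A2 = pi*(30.0/200)^2 = 0.070686 m^2
V = (0.091327+0.070686)/2*6.8 = 0.5508 m^3

0.5508


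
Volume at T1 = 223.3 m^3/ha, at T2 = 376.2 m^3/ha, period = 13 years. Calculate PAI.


Formula: PAI = (V_T2 - V_T1) / (T2 - T1)
Volume increment = 376.2 - 223.3 = 152.9 m^3/ha
PAI = 152.9 / 13 = 11.76 m^3/ha/year

11.76


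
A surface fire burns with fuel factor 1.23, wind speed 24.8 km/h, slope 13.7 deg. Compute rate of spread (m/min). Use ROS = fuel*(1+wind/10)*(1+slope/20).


Formula: ROS = fuel * (1 + wind/10) * (1 + slope/20)
Wind factor = 1 + 24.8/10 = 3.48
Slope factor = 1 + 13.7/20 = 1.685
ROS = 1.23 * 3.48 * 1.685 = 7.21 m/min

7.21


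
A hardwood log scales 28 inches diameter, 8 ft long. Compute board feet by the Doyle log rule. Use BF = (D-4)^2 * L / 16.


Doyle: BF = (D - 4)^2 * L / 16
Adjusted diameter = 28 - 4 = 24 in
(D-4)^2 = 24^2 = 576
BF = 576 * 8 / 16 = 288 BF

288


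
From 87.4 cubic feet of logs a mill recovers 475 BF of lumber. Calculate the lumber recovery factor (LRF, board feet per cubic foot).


Formula: LRF = Lumber Output (BF) / Log Input (ft^3)
LRF = 475 BF / 87.4 ft^3
LRF = 5.43 BF/ft^3

5.43


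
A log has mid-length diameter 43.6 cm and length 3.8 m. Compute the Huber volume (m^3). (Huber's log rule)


Huber: V = Am * L,  Am = pi*(Dm/200)^2
Am = pi*(43.6/200)^2 = 0.149301 m^2
V = 0.149301*3.8 = 0.5673 m^3

0.5673


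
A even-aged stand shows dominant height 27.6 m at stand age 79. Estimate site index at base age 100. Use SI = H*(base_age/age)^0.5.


Formula: SI = H_dom * (base_age / age)^0.5
Age ratio = 100 / 79 = 1.26582
sqrt(age_ratio) = 1.12509
SI = 27.6 * 1.12509 = 31.1 m

31.1


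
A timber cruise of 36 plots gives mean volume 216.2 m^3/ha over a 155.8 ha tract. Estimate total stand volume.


Formula: Total Volume = Mean Volume per ha * Total Area
Total Volume = 216.2 m^3/ha * 155.8 ha
Total Volume = 33684 m^3

33684


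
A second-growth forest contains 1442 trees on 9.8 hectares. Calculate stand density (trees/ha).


Formula: Stand Density = N_trees / Area_ha
Density = 1442 trees / 9.8 ha
Density = 147 trees/ha

147


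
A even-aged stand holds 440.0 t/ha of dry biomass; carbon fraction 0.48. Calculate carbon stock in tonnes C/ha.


Formula: Carbon Stock = Biomass * Carbon Fraction
C = 440.0 t/ha * 0.48
C = 211.2 t C/ha

211.2


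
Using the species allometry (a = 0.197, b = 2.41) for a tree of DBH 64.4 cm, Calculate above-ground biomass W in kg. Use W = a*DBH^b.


Formula: W = a * DBH^b  (allometric power law)
DBH^b = 64.4^2.41 = 22877.8359
W = 0.197 * 22877.8359 = 4506.9 kg

4506.9


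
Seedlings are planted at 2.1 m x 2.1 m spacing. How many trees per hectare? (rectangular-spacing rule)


Formula: TPH = 10000 m^2/ha / (spacing_x * spacing_y)
Area per tree = 2.1 m * 2.1 m = 4.41 m^2
TPH = 10000 / 4.41 = 2268 trees/ha

2268


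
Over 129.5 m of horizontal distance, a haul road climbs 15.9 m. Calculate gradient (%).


Formula: Gradient = rise / run * 100
Gradient = 15.9 / 129.5 * 100 = 12.3%

12.3


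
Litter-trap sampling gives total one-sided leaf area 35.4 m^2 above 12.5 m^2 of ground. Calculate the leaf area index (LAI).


Formula: LAI = total leaf area / ground area  (dimensionless)
LAI = 35.4 m^2 / 12.5 m^2
LAI = 2.83

2.83


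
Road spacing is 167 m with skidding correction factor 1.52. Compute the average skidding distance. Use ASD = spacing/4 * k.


Formula: ASD = (spacing / 4) * correction
Uncorrected distance = spacing / 4 = 167 / 4 = 41.75 m
ASD = 41.75 * 1.52 = 63 m

63


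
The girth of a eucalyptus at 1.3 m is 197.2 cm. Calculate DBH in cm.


Formula: DBH = C / pi
DBH = 197.2 / pi
pi = 3.14159...
DBH = 62.8 cm

62.8


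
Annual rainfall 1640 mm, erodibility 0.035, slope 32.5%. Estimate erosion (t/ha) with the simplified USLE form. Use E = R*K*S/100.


Formula: E = R * K * S / 100  (simplified USLE)
R * K = 1640 * 0.035 = 57.4
E = 57.4 * 32.5 / 100 = 18.66 t/ha

18.66


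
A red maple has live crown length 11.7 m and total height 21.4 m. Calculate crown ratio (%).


Formula: Crown Ratio = (Crown Length / Total Height) * 100
CR = (11.7 m / 21.4 m) * 100
CR = 0.5467 * 100 = 54.7%

54.7


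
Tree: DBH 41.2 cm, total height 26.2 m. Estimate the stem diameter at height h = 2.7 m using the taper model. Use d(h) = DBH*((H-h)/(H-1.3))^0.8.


Taper: d(h) = DBH * ((H - h) / (H - 1.3))^0.8
Numerator = H - h = 26.2 - 2.7 = 23.5 m
Denominator = H - 1.3 = 26.2 - 1.3 = 24.9 m
Ratio = 23.5 / 24.9 = 0.94378
d = 41.2 * 0.94378^0.8 = 39.3 cm

39.3


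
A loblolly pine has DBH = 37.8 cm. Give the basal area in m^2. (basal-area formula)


Formula: BA = pi * (DBH/2)^2 / 10000  (cm^2 to m^2)
Radius = DBH/2 = 37.8/2 = 18.9 cm
BA = pi * 18.9^2 / 10000
   = 1122.2083 cm^2 / 10000
   = 0.1122 m^2

0.1122


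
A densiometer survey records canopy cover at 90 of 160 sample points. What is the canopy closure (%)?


Formula: Canopy closure = covered points / total points * 100
Closure = 90 / 160 * 100
Closure = 0.5625 * 100 = 56.3%

56.3


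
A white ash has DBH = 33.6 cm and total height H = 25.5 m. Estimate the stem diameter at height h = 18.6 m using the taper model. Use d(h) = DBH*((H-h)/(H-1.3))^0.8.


Taper: d(h) = DBH * ((H - h) / (H - 1.3))^0.8
Numerator = H - h = 25.5 - 18.6 = 6.9 m
Denominator = H - 1.3 = 25.5 - 1.3 = 24.2 m
Ratio = 6.9 / 24.2 = 0.28512
d = 33.6 * 0.28512^0.8 = 12.3 cm

12.3


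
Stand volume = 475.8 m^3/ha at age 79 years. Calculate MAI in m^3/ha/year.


Formula: MAI = Total Volume / Stand Age
MAI = 475.8 m^3/ha / 79 years
MAI = 6.02 m^3/ha/year

6.02


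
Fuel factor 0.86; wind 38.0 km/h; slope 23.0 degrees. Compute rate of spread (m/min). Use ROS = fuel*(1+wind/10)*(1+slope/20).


Formula: ROS = fuel * (1 + wind/10) * (1 + slope/20)
Wind factor = 1 + 38.0/10 = 4.8
Slope factor = 1 + 23.0/20 = 2.15
ROS = 0.86 * 4.8 * 2.15 = 8.88 m/min

8.88


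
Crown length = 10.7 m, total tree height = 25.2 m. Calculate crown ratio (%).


Formula: Crown Ratio = (Crown Length / Total Height) * 100
CR = (10.7 m / 25.2 m) * 100
CR = 0.4246 * 100 = 42.5%

42.5


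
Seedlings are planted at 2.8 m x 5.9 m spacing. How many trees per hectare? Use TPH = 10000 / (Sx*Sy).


Formula: TPH = 10000 m^2/ha / (spacing_x * spacing_y)
Area per tree = 2.8 m * 5.9 m = 16.52 m^2
TPH = 10000 / 16.52 = 605 trees/ha

605


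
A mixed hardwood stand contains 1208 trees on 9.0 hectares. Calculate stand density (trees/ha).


Formula: Stand Density = N_trees / Area_ha
Density = 1208 trees / 9.0 ha
Density = 134 trees/ha

134


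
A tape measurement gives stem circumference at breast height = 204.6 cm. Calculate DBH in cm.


Formula: DBH = C / pi
DBH = 204.6 / pi
pi = 3.14159...
DBH = 65.1 cm

65.1


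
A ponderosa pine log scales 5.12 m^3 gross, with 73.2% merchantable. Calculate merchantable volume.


Formula: MV = V_total * (merchantable_pct / 100)
Merchantable fraction = 73.2% / 100 = 0.732
MV = 5.12 m^3 * 0.732 = 3.748 m^3

3.748


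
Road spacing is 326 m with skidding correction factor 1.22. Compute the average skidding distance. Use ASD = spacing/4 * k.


Formula: ASD = (spacing / 4) * correction
Uncorrected distance = spacing / 4 = 326 / 4 = 81.5 m
ASD = 81.5 * 1.22 = 99 m

99


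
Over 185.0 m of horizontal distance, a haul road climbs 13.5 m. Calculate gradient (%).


Formula: Gradient = rise / run * 100
Gradient = 13.5 / 185.0 * 100 = 7.3%

7.3


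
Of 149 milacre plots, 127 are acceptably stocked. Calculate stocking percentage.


Formula: Stocking % = stocked plots / total plots * 100
Stocking = 127 / 149 * 100
Stocking = 0.8523 * 100 = 85.2%

85.2


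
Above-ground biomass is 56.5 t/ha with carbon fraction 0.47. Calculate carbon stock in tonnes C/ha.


Formula: Carbon Stock = Biomass * Carbon Fraction
C = 56.5 t/ha * 0.47
C = 26.6 t C/ha

26.6


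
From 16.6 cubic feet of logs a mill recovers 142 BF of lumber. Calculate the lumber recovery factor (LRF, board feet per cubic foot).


Formula: LRF = Lumber Output (BF) / Log Input (ft^3)
LRF = 142 BF / 16.6 ft^3
LRF = 8.55 BF/ft^3

8.55


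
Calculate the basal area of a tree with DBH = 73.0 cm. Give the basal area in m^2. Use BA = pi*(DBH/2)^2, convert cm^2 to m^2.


Formula: BA = pi * (DBH/2)^2 / 10000  (cm^2 to m^2)
Radius = DBH/2 = 73.0/2 = 36.5 cm
BA = pi * 36.5^2 / 10000
   = 4185.3868 cm^2 / 10000
   = 0.4185 m^2

0.4185


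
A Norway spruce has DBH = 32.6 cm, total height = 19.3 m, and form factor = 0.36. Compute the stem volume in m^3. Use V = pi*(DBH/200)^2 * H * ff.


Formula: V = pi * (DBH/200)^2 * H * ff
Radius = DBH/200 = 32.6/200 = 0.163 m
Radius^2 = 0.163^2 = 0.026569 m^2
V = pi * 0.026569 * 19.3 * 0.36
V = 0.58 m^3

0.58


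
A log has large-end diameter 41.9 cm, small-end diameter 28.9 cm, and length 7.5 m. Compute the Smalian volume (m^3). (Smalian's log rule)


Smalian: V = (A1 + A2)/2 * L,  A = pi*(D/200)^2
A1 = pi*(41.9/200)^2 = 0.137885 m^2
A2 = pi*(28.9/200)^2 = 0.065597 m^2
V = (0.137885+0.065597)/2*7.5 = 0.7631 m^3

0.7631


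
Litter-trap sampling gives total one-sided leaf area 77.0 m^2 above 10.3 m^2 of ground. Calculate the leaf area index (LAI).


Formula: LAI = total leaf area / ground area  (dimensionless)
LAI = 77.0 m^2 / 10.3 m^2
LAI = 7.48

7.48


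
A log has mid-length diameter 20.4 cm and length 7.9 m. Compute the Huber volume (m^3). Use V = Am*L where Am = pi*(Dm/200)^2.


Huber: V = Am * L,  Am = pi*(Dm/200)^2
Am = pi*(20.4/200)^2 = 0.032685 m^2
V = 0.032685*7.9 = 0.2582 m^3

0.2582


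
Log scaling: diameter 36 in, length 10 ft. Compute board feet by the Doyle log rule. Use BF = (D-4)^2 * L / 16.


Doyle: BF = (D - 4)^2 * L / 16
Adjusted diameter = 36 - 4 = 32 in
(D-4)^2 = 32^2 = 1024
BF = 1024 * 10 / 16 = 640 BF

640


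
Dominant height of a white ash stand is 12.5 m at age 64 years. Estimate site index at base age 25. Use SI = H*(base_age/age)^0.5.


Formula: SI = H_dom * (base_age / age)^0.5
Age ratio = 25 / 64 = 0.39062
sqrt(age_ratio) = 0.625
SI = 12.5 * 0.625 = 7.8 m

7.8


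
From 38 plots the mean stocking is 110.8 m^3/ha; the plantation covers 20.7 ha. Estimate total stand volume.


Formula: Total Volume = Mean Volume per ha * Total Area
Total Volume = 110.8 m^3/ha * 20.7 ha
Total Volume = 2294 m^3

2294


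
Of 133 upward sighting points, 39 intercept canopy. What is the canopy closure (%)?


Formula: Canopy closure = covered points / total points * 100
Closure = 39 / 133 * 100
Closure = 0.2932 * 100 = 29.3%

29.3


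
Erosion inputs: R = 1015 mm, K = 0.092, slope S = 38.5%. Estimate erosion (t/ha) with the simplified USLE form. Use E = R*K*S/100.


Formula: E = R * K * S / 100  (simplified USLE)
R * K = 1015 * 0.092 = 93.38
E = 93.38 * 38.5 / 100 = 35.95 t/ha

35.95


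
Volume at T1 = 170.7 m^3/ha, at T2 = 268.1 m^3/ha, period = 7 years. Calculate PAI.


Formula: PAI = (V_T2 - V_T1) / (T2 - T1)
Volume increment = 268.1 - 170.7 = 97.4 m^3/ha
PAI = 97.4 / 7 = 13.91 m^3/ha/year

13.91


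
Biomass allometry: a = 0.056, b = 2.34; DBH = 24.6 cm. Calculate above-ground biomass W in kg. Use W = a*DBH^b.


Formula: W = a * DBH^b  (allometric power law)
DBH^b = 24.6^2.34 = 1797.9936
W = 0.056 * 1797.9936 = 100.7 kg

100.7


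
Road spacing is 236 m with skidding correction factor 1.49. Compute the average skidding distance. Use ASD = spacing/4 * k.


Formula: ASD = (spacing / 4) * correction
Uncorrected distance = spacing / 4 = 236 / 4 = 59 m
ASD = 59 * 1.49 = 88 m

88


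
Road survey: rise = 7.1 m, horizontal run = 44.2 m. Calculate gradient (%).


Formula: Gradient = rise / run * 100
Gradient = 7.1 / 44.2 * 100 = 16.1%

16.1


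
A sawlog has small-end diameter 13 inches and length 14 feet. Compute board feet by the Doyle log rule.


Doyle: BF = (D - 4)^2 * L / 16
Adjusted diameter = 13 - 4 = 9 in
(D-4)^2 = 9^2 = 81
BF = 81 * 14 / 16 = 71 BF

71


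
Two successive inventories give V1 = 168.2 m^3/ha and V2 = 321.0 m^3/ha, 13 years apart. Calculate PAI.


Formula: PAI = (V_T2 - V_T1) / (T2 - T1)
Volume increment = 321.0 - 168.2 = 152.8 m^3/ha
PAI = 152.8 / 13 = 11.75 m^3/ha/year

11.75


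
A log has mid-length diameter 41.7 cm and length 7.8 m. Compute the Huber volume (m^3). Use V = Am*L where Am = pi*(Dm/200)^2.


Huber: V = Am * L,  Am = pi*(Dm/200)^2
Am = pi*(41.7/200)^2 = 0.136572 m^2
V = 0.136572*7.8 = 1.0653 m^3

1.0653


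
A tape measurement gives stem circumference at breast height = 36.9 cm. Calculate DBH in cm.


Formula: DBH = C / pi
DBH = 36.9 / pi
pi = 3.14159...
DBH = 11.7 cm

11.7


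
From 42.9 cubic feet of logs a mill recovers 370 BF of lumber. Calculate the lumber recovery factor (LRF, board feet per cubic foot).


Formula: LRF = Lumber Output (BF) / Log Input (ft^3)
LRF = 370 BF / 42.9 ft^3
LRF = 8.62 BF/ft^3

8.62


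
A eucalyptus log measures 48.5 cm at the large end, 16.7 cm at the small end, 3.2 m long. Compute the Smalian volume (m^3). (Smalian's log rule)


Smalian: V = (A1 + A2)/2 * L,  A = pi*(D/200)^2
A1 = pi*(48.5/200)^2 = 0.184745 m^2
A2 = pi*(16.7/200)^2 = 0.021904 m^2
V = (0.184745+0.021904)/2*3.2 = 0.3306 m^3

0.3306


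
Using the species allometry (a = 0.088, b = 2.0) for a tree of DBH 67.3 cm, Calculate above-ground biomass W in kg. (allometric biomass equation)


Formula: W = a * DBH^b  (allometric power law)
DBH^b = 67.3^2.0 = 4529.29
W = 0.088 * 4529.29 = 398.6 kg

398.6


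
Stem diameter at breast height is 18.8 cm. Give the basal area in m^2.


Formula: BA = pi * (DBH/2)^2 / 10000  (cm^2 to m^2)
Radius = DBH/2 = 18.8/2 = 9.4 cm
BA = pi * 9.4^2 / 10000
   = 277.5911 cm^2 / 10000
   = 0.0278 m^2

0.0278


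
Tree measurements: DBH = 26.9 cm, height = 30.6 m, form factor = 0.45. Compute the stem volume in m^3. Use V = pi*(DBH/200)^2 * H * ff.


Formula: V = pi * (DBH/200)^2 * H * ff
Radius = DBH/200 = 26.9/200 = 0.1345 m
Radius^2 = 0.1345^2 = 0.01809025 m^2
V = pi * 0.01809025 * 30.6 * 0.45
V = 0.783 m^3

0.783


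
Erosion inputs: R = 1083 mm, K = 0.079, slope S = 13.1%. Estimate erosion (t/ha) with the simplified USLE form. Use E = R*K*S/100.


Formula: E = R * K * S / 100  (simplified USLE)
R * K = 1083 * 0.079 = 85.557
E = 85.557 * 13.1 / 100 = 11.21 t/ha

11.21


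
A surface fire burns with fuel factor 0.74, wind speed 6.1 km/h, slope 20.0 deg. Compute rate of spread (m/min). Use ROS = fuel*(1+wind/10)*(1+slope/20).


Formula: ROS = fuel * (1 + wind/10) * (1 + slope/20)
Wind factor = 1 + 6.1/10 = 1.61
Slope factor = 1 + 20.0/20 = 2.0
ROS = 0.74 * 1.61 * 2.0 = 2.38 m/min

2.38
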